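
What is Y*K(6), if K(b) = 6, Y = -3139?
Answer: -18834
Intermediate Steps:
Y*K(6) = -3139*6 = -18834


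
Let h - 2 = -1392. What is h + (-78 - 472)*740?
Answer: -408390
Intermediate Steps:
h = -1390 (h = 2 - 1392 = -1390)
h + (-78 - 472)*740 = -1390 + (-78 - 472)*740 = -1390 - 550*740 = -1390 - 407000 = -408390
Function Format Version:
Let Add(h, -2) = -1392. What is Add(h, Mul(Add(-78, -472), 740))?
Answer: -408390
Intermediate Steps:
h = -1390 (h = Add(2, -1392) = -1390)
Add(h, Mul(Add(-78, -472), 740)) = Add(-1390, Mul(Add(-78, -472), 740)) = Add(-1390, Mul(-550, 740)) = Add(-1390, -407000) = -408390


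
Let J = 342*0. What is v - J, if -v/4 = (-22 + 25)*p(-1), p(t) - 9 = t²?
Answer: -120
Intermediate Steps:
p(t) = 9 + t²
J = 0
v = -120 (v = -4*(-22 + 25)*(9 + (-1)²) = -12*(9 + 1) = -12*10 = -4*30 = -120)
v - J = -120 - 1*0 = -120 + 0 = -120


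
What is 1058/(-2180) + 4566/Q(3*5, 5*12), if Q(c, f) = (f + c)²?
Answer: 133421/408750 ≈ 0.32641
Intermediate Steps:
Q(c, f) = (c + f)²
1058/(-2180) + 4566/Q(3*5, 5*12) = 1058/(-2180) + 4566/((3*5 + 5*12)²) = 1058*(-1/2180) + 4566/((15 + 60)²) = -529/1090 + 4566/(75²) = -529/1090 + 4566/5625 = -529/1090 + 4566*(1/5625) = -529/1090 + 1522/1875 = 133421/408750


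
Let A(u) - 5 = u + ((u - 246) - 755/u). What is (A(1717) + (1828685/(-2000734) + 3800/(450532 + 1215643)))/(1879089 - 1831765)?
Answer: 730727271580822589/10834819944676010584 ≈ 0.067443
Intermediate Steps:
A(u) = -241 - 755/u + 2*u (A(u) = 5 + (u + ((u - 246) - 755/u)) = 5 + (u + ((-246 + u) - 755/u)) = 5 + (u + (-246 + u - 755/u)) = 5 + (-246 - 755/u + 2*u) = -241 - 755/u + 2*u)
(A(1717) + (1828685/(-2000734) + 3800/(450532 + 1215643)))/(1879089 - 1831765) = ((-241 - 755/1717 + 2*1717) + (1828685/(-2000734) + 3800/(450532 + 1215643)))/(1879089 - 1831765) = ((-241 - 755*1/1717 + 3434) + (1828685*(-1/2000734) + 3800/1666175))/47324 = ((-241 - 755/1717 + 3434) + (-1828685/2000734 + 3800*(1/1666175)))*(1/47324) = (5481626/1717 + (-1828685/2000734 + 152/66647))*(1/47324) = (5481626/1717 - 121572257627/133342918898)*(1/47324) = (730727271580822589/228949791747866)*(1/47324) = 730727271580822589/10834819944676010584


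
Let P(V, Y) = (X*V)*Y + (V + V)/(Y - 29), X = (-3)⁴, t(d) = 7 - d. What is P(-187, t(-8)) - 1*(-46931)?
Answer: -1261731/7 ≈ -1.8025e+5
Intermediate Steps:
X = 81
P(V, Y) = 2*V/(-29 + Y) + 81*V*Y (P(V, Y) = (81*V)*Y + (V + V)/(Y - 29) = 81*V*Y + (2*V)/(-29 + Y) = 81*V*Y + 2*V/(-29 + Y) = 2*V/(-29 + Y) + 81*V*Y)
P(-187, t(-8)) - 1*(-46931) = -187*(2 - 2349*(7 - 1*(-8)) + 81*(7 - 1*(-8))²)/(-29 + (7 - 1*(-8))) - 1*(-46931) = -187*(2 - 2349*(7 + 8) + 81*(7 + 8)²)/(-29 + (7 + 8)) + 46931 = -187*(2 - 2349*15 + 81*15²)/(-29 + 15) + 46931 = -187*(2 - 35235 + 81*225)/(-14) + 46931 = -187*(-1/14)*(2 - 35235 + 18225) + 46931 = -187*(-1/14)*(-17008) + 46931 = -1590248/7 + 46931 = -1261731/7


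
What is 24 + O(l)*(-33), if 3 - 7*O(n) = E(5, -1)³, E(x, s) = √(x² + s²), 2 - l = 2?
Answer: 69/7 + 858*√26/7 ≈ 634.85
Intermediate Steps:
l = 0 (l = 2 - 1*2 = 2 - 2 = 0)
E(x, s) = √(s² + x²)
O(n) = 3/7 - 26*√26/7 (O(n) = 3/7 - ((-1)² + 5²)^(3/2)/7 = 3/7 - (1 + 25)^(3/2)/7 = 3/7 - 26*√26/7)
24 + O(l)*(-33) = 24 + (3/7 - 26*√26/7)*(-33) = 24 + (-99/7 + 858*√26/7) = 69/7 + 858*√26/7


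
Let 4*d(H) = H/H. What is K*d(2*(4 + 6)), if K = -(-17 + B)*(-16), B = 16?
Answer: -4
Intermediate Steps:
d(H) = ¼ (d(H) = (H/H)/4 = (¼)*1 = ¼)
K = -16 (K = -(-17 + 16)*(-16) = -(-1)*(-16) = -1*16 = -16)
K*d(2*(4 + 6)) = -16*¼ = -4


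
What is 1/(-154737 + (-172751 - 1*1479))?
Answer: -1/328967 ≈ -3.0398e-6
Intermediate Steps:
1/(-154737 + (-172751 - 1*1479)) = 1/(-154737 + (-172751 - 1479)) = 1/(-154737 - 174230) = 1/(-328967) = -1/328967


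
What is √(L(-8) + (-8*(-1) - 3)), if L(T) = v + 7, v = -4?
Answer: 2*√2 ≈ 2.8284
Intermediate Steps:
L(T) = 3 (L(T) = -4 + 7 = 3)
√(L(-8) + (-8*(-1) - 3)) = √(3 + (-8*(-1) - 3)) = √(3 + (8 - 3)) = √(3 + 5) = √8 = 2*√2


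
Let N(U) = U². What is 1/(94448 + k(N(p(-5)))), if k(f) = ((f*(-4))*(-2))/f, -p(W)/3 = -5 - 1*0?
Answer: 1/94456 ≈ 1.0587e-5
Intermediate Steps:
p(W) = 15 (p(W) = -3*(-5 - 1*0) = -3*(-5 + 0) = -3*(-5) = 15)
k(f) = 8 (k(f) = (-4*f*(-2))/f = (8*f)/f = 8)
1/(94448 + k(N(p(-5)))) = 1/(94448 + 8) = 1/94456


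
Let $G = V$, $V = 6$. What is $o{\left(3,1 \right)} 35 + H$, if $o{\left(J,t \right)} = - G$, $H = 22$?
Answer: $-188$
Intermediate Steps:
$G = 6$
$o{\left(J,t \right)} = -6$ ($o{\left(J,t \right)} = \left(-1\right) 6 = -6$)
$o{\left(3,1 \right)} 35 + H = \left(-6\right) 35 + 22 = -210 + 22 = -188$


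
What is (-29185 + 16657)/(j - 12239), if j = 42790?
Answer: -12528/30551 ≈ -0.41007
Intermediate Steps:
(-29185 + 16657)/(j - 12239) = (-29185 + 16657)/(42790 - 12239) = -12528/30551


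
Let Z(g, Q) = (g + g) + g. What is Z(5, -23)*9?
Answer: 135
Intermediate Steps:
Z(g, Q) = 3*g (Z(g, Q) = 2*g + g = 3*g)
Z(5, -23)*9 = (3*5)*9 = 15*9 = 135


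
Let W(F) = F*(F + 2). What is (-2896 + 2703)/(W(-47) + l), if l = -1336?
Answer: -193/779 ≈ -0.24775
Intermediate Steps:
W(F) = F*(2 + F)
(-2896 + 2703)/(W(-47) + l) = (-2896 + 2703)/(-47*(2 - 47) - 1336) = -193/(-47*(-45) - 1336) = -193/(2115 - 1336) = -193/779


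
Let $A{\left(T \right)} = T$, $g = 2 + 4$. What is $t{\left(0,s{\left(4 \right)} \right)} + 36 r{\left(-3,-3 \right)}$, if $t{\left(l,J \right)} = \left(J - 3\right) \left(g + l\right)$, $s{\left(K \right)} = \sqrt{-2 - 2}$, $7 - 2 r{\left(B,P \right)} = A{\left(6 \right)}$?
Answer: $12 i \approx 12.0 i$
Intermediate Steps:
$g = 6$
$r{\left(B,P \right)} = \frac{1}{2}$ ($r{\left(B,P \right)} = \frac{7}{2} - 3 = \frac{1}{2}$)
$s{\left(K \right)} = 2 i$ ($s{\left(K \right)} = \sqrt{-4} = 2 i$)
$t{\left(l,J \right)} = \left(-3 + J\right) \left(6 + l\right)$ ($t{\left(l,J \right)} = \left(J - 3\right) \left(6 + l\right) = \left(-3 + J\right) \left(6 + l\right)$)
$t{\left(0,s{\left(4 \right)} \right)} + 36 r{\left(-3,-3 \right)} = \left(-18 - 0 + 6 \cdot 2 i + 2 i 0\right) + 36 \cdot \frac{1}{2} = \left(-18 + 0 + 12 i + 0\right) + 18 = \left(-18 + 12 i\right) + 18 = 12 i$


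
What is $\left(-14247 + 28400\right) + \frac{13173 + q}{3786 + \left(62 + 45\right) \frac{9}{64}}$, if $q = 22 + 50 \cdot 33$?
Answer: $\frac{3443907931}{243267} \approx 14157.0$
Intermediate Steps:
$q = 1672$ ($q = 22 + 1650 = 1672$)
$\left(-14247 + 28400\right) + \frac{13173 + q}{3786 + \left(62 + 45\right) \frac{9}{64}} = \left(-14247 + 28400\right) + \frac{13173 + 1672}{3786 + \left(62 + 45\right) \frac{9}{64}} = 14153 + \frac{14845}{3786 + 107 \cdot 9 \cdot \frac{1}{64}} = 14153 + \frac{14845}{3786 + 107 \cdot \frac{9}{64}} = 14153 + \frac{14845}{3786 + \frac{963}{64}} = 14153 + \frac{14845}{\frac{243267}{64}} = 14153 + 14845 \cdot \frac{64}{243267} = 14153 + \frac{950080}{243267} = \frac{3443907931}{243267}$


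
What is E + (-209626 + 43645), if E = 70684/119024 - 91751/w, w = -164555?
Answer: -812720092812819/4896498580 ≈ -1.6598e+5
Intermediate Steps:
E = 5637994161/4896498580 (E = 70684/119024 - 91751/(-164555) = 70684*(1/119024) - 91751*(-1/164555) = 17671/29756 + 91751/164555 = 5637994161/4896498580 ≈ 1.1514)
E + (-209626 + 43645) = 5637994161/4896498580 + (-209626 + 43645) = 5637994161/4896498580 - 165981 = -812720092812819/4896498580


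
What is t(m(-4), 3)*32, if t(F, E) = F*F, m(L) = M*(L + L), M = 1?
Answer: 2048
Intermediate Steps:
m(L) = 2*L (m(L) = 1*(L + L) = 1*(2*L) = 2*L)
t(F, E) = F²
t(m(-4), 3)*32 = (2*(-4))²*32 = (-8)²*32 = 64*32 = 2048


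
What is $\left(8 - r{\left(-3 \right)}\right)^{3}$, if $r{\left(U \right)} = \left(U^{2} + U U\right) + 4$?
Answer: $-2744$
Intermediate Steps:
$r{\left(U \right)} = 4 + 2 U^{2}$ ($r{\left(U \right)} = \left(U^{2} + U^{2}\right) + 4 = 2 U^{2} + 4 = 4 + 2 U^{2}$)
$\left(8 - r{\left(-3 \right)}\right)^{3} = \left(8 - \left(4 + 2 \left(-3\right)^{2}\right)\right)^{3} = \left(8 - \left(4 + 2 \cdot 9\right)\right)^{3} = \left(8 - \left(4 + 18\right)\right)^{3} = \left(8 - 22\right)^{3} = \left(-14\right)^{3} = -2744$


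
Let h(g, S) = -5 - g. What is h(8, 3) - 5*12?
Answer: -73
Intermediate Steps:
h(8, 3) - 5*12 = (-5 - 1*8) - 5*12 = (-5 - 8) - 60 = -13 - 60 = -73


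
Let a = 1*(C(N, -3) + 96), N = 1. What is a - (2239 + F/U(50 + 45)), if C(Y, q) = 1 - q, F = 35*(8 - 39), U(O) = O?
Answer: -40424/19 ≈ -2127.6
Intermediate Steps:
F = -1085 (F = 35*(-31) = -1085)
a = 100 (a = 1*((1 - 1*(-3)) + 96) = 1*((1 + 3) + 96) = 1*(4 + 96) = 1*100 = 100)
a - (2239 + F/U(50 + 45)) = 100 - (2239 - 1085/(50 + 45)) = 100 - (2239 - 1085/95) = 100 - (2239 - 1085*1/95) = 100 - (2239 - 217/19) = 100 - 1*42324/19 = 100 - 42324/19 = -40424/19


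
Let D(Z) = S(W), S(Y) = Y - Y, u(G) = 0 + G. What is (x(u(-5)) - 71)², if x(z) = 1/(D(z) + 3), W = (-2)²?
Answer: 44944/9 ≈ 4993.8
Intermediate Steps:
u(G) = G
W = 4
S(Y) = 0
D(Z) = 0
x(z) = ⅓ (x(z) = 1/(0 + 3) = 1/3 = ⅓)
(x(u(-5)) - 71)² = (⅓ - 71)² = (-212/3)² = 44944/9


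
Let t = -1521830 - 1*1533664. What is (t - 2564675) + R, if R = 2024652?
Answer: -3595517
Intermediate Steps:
t = -3055494 (t = -1521830 - 1533664 = -3055494)
(t - 2564675) + R = (-3055494 - 2564675) + 2024652 = -5620169 + 2024652 = -3595517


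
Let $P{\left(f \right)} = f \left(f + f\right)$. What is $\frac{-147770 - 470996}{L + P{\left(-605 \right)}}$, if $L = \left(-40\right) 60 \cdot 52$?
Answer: $- \frac{309383}{303625} \approx -1.019$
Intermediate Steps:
$P{\left(f \right)} = 2 f^{2}$ ($P{\left(f \right)} = f 2 f = 2 f^{2}$)
$L = -124800$ ($L = \left(-2400\right) 52 = -124800$)
$\frac{-147770 - 470996}{L + P{\left(-605 \right)}} = \frac{-147770 - 470996}{-124800 + 2 \left(-605\right)^{2}} = - \frac{618766}{-124800 + 2 \cdot 366025} = - \frac{618766}{-124800 + 732050} = - \frac{618766}{607250} = \left(-618766\right) \frac{1}{607250} = - \frac{309383}{303625}$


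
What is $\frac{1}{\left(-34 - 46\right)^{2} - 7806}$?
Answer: $- \frac{1}{1406} \approx -0.00071124$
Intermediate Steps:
$\frac{1}{\left(-34 - 46\right)^{2} - 7806} = \frac{1}{\left(-80\right)^{2} - 7806} = \frac{1}{6400 - 7806} = \frac{1}{-1406} = - \frac{1}{1406}$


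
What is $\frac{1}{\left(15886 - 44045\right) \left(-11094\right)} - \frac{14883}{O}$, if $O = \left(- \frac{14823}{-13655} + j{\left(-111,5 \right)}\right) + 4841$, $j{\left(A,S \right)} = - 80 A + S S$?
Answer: $- \frac{21162468251515279}{19547286304899846} \approx -1.0826$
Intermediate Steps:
$j{\left(A,S \right)} = S^{2} - 80 A$ ($j{\left(A,S \right)} = - 80 A + S^{2} = S^{2} - 80 A$)
$O = \frac{187716453}{13655}$ ($O = \left(- \frac{14823}{-13655} + \left(5^{2} - -8880\right)\right) + 4841 = \left(\left(-14823\right) \left(- \frac{1}{13655}\right) + \left(25 + 8880\right)\right) + 4841 = \left(\frac{14823}{13655} + 8905\right) + 4841 = \frac{121612598}{13655} + 4841 = \frac{187716453}{13655} \approx 13747.0$)
$\frac{1}{\left(15886 - 44045\right) \left(-11094\right)} - \frac{14883}{O} = \frac{1}{\left(15886 - 44045\right) \left(-11094\right)} - \frac{14883}{\frac{187716453}{13655}} = \frac{1}{-28159} \left(- \frac{1}{11094}\right) - \frac{67742455}{62572151} = \left(- \frac{1}{28159}\right) \left(- \frac{1}{11094}\right) - \frac{67742455}{62572151} = \frac{1}{312395946} - \frac{67742455}{62572151} = - \frac{21162468251515279}{19547286304899846}$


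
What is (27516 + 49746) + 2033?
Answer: 79295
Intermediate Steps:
(27516 + 49746) + 2033 = 77262 + 2033 = 79295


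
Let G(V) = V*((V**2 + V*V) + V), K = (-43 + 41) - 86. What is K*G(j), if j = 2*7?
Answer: -500192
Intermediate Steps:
j = 14
K = -88 (K = -2 - 86 = -88)
G(V) = V*(V + 2*V**2) (G(V) = V*((V**2 + V**2) + V) = V*(2*V**2 + V) = V*(V + 2*V**2))
K*G(j) = -88*14**2*(1 + 2*14) = -17248*(1 + 28) = -17248*29 = -88*5684 = -500192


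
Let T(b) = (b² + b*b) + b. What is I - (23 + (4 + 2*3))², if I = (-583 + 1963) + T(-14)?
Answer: 669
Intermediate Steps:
T(b) = b + 2*b² (T(b) = (b² + b²) + b = 2*b² + b = b + 2*b²)
I = 1758 (I = (-583 + 1963) - 14*(1 + 2*(-14)) = 1380 - 14*(1 - 28) = 1380 - 14*(-27) = 1380 + 378 = 1758)
I - (23 + (4 + 2*3))² = 1758 - (23 + (4 + 2*3))² = 1758 - (23 + (4 + 6))² = 1758 - (23 + 10)² = 1758 - 1*33² = 1758 - 1*1089 = 1758 - 1089 = 669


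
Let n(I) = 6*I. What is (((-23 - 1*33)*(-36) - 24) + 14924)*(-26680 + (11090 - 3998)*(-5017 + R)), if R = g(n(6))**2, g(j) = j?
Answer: -446853258992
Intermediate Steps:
R = 1296 (R = (6*6)**2 = 36**2 = 1296)
(((-23 - 1*33)*(-36) - 24) + 14924)*(-26680 + (11090 - 3998)*(-5017 + R)) = (((-23 - 1*33)*(-36) - 24) + 14924)*(-26680 + (11090 - 3998)*(-5017 + 1296)) = (((-23 - 33)*(-36) - 24) + 14924)*(-26680 + 7092*(-3721)) = ((-56*(-36) - 24) + 14924)*(-26680 - 26389332) = ((2016 - 24) + 14924)*(-26416012) = (1992 + 14924)*(-26416012) = 16916*(-26416012) = -446853258992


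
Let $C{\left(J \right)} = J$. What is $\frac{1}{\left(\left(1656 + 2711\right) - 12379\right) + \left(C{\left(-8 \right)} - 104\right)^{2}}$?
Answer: $\frac{1}{4532} \approx 0.00022065$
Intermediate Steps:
$\frac{1}{\left(\left(1656 + 2711\right) - 12379\right) + \left(C{\left(-8 \right)} - 104\right)^{2}} = \frac{1}{\left(\left(1656 + 2711\right) - 12379\right) + \left(-8 - 104\right)^{2}} = \frac{1}{\left(4367 - 12379\right) + \left(-112\right)^{2}} = \frac{1}{-8012 + 12544} = \frac{1}{4532}$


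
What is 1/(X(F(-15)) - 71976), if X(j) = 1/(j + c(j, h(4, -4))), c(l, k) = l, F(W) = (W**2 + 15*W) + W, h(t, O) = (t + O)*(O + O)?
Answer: -30/2159281 ≈ -1.3894e-5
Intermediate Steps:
h(t, O) = 2*O*(O + t) (h(t, O) = (O + t)*(2*O) = 2*O*(O + t))
F(W) = W**2 + 16*W
X(j) = 1/(2*j) (X(j) = 1/(j + j) = 1/(2*j))
1/(X(F(-15)) - 71976) = 1/(1/(2*((-15*(16 - 15)))) - 71976) = 1/(1/(2*((-15*1))) - 71976) = 1/((1/2)/(-15) - 71976) = 1/((1/2)*(-1/15) - 71976) = 1/(-1/30 - 71976) = 1/(-2159281/30) = -30/2159281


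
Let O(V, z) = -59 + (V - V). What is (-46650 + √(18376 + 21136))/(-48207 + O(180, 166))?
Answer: 23325/24133 - √9878/24133 ≈ 0.96240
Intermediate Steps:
O(V, z) = -59 (O(V, z) = -59 + 0 = -59)
(-46650 + √(18376 + 21136))/(-48207 + O(180, 166)) = (-46650 + √(18376 + 21136))/(-48207 - 59) = (-46650 + √39512)/(-48266) = (-46650 + 2*√9878)*(-1/48266) = 23325/24133 - √9878/24133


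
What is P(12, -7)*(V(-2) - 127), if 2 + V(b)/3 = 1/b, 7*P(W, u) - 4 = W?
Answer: -2152/7 ≈ -307.43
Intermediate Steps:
P(W, u) = 4/7 + W/7
V(b) = -6 + 3/b (V(b) = -6 + 3*(1/b) = -6 + 3/b)
P(12, -7)*(V(-2) - 127) = (4/7 + (1/7)*12)*((-6 + 3/(-2)) - 127) = (4/7 + 12/7)*((-6 + 3*(-1/2)) - 127) = 16*((-6 - 3/2) - 127)/7 = 16*(-15/2 - 127)/7 = (16/7)*(-269/2) = -2152/7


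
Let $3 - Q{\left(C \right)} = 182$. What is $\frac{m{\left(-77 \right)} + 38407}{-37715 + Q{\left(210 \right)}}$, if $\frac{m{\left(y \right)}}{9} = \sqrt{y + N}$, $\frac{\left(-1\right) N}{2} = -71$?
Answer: $- \frac{38407}{37894} - \frac{9 \sqrt{65}}{37894} \approx -1.0155$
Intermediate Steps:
$N = 142$ ($N = \left(-2\right) \left(-71\right) = 142$)
$Q{\left(C \right)} = -179$ ($Q{\left(C \right)} = 3 - 182 = -179$)
$m{\left(y \right)} = 9 \sqrt{142 + y}$ ($m{\left(y \right)} = 9 \sqrt{y + 142} = 9 \sqrt{142 + y}$)
$\frac{m{\left(-77 \right)} + 38407}{-37715 + Q{\left(210 \right)}} = \frac{9 \sqrt{142 - 77} + 38407}{-37715 - 179} = \frac{9 \sqrt{65} + 38407}{-37894} = \left(38407 + 9 \sqrt{65}\right) \left(- \frac{1}{37894}\right) = - \frac{38407}{37894} - \frac{9 \sqrt{65}}{37894}$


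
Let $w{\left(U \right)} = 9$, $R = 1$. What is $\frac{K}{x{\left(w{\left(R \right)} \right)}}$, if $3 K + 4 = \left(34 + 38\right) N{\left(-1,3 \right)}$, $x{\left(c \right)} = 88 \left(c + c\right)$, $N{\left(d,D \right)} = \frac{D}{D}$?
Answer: $\frac{17}{1188} \approx 0.01431$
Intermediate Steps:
$N{\left(d,D \right)} = 1$
$x{\left(c \right)} = 176 c$ ($x{\left(c \right)} = 88 \cdot 2 c = 176 c$)
$K = \frac{68}{3}$ ($K = - \frac{4}{3} + \frac{\left(34 + 38\right) 1}{3} = - \frac{4}{3} + \frac{72 \cdot 1}{3} = - \frac{4}{3} + \frac{1}{3} \cdot 72 = - \frac{4}{3} + 24 = \frac{68}{3} \approx 22.667$)
$\frac{K}{x{\left(w{\left(R \right)} \right)}} = \frac{68}{3 \cdot 176 \cdot 9} = \frac{68}{3 \cdot 1584} = \frac{68}{3} \cdot \frac{1}{1584} = \frac{17}{1188}$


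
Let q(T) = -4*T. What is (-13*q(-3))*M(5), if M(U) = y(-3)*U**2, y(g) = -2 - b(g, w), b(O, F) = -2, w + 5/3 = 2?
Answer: 0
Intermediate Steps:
w = 1/3 (w = -5/3 + 2 = 1/3 ≈ 0.33333)
y(g) = 0 (y(g) = -2 - 1*(-2) = -2 + 2 = 0)
M(U) = 0 (M(U) = 0*U**2 = 0)
(-13*q(-3))*M(5) = -(-52)*(-3)*0 = -13*12*0 = -156*0 = 0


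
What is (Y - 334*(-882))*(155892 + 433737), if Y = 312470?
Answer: 357939001482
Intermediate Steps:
(Y - 334*(-882))*(155892 + 433737) = (312470 - 334*(-882))*(155892 + 433737) = (312470 + 294588)*589629 = 607058*589629 = 357939001482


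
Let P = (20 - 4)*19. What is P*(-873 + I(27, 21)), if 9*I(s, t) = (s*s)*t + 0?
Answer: 251712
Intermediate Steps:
I(s, t) = t*s**2/9 (I(s, t) = ((s*s)*t + 0)/9 = (s**2*t + 0)/9 = (t*s**2 + 0)/9 = (t*s**2)/9 = t*s**2/9)
P = 304 (P = 16*19 = 304)
P*(-873 + I(27, 21)) = 304*(-873 + (1/9)*21*27**2) = 304*(-873 + (1/9)*21*729) = 304*(-873 + 1701) = 304*828 = 251712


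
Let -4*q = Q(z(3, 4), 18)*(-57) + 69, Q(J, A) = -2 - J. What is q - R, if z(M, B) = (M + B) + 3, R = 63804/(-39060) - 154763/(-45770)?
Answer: -2264490689/11918508 ≈ -190.00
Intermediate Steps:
R = 10415779/5959254 (R = 63804*(-1/39060) - 154763*(-1/45770) = -5317/3255 + 154763/45770 = 10415779/5959254 ≈ 1.7478)
z(M, B) = 3 + B + M (z(M, B) = (B + M) + 3 = 3 + B + M)
q = -753/4 (q = -((-2 - (3 + 4 + 3))*(-57) + 69)/4 = -((-2 - 1*10)*(-57) + 69)/4 = -((-2 - 10)*(-57) + 69)/4 = -(-12*(-57) + 69)/4 = -(684 + 69)/4 = -¼*753 = -753/4 ≈ -188.25)
q - R = -753/4 - 1*10415779/5959254 = -753/4 - 10415779/5959254 = -2264490689/11918508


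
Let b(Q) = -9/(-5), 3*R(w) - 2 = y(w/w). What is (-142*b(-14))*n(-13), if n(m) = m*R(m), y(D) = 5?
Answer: 38766/5 ≈ 7753.2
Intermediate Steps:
R(w) = 7/3 (R(w) = 2/3 + (1/3)*5 = 2/3 + 5/3 = 7/3)
b(Q) = 9/5 (b(Q) = -9*(-1/5) = 9/5)
n(m) = 7*m/3 (n(m) = m*(7/3) = 7*m/3)
(-142*b(-14))*n(-13) = (-142*9/5)*((7/3)*(-13)) = -1278/5*(-91/3) = 38766/5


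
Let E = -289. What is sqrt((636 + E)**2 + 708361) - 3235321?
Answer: -3235321 + sqrt(828770) ≈ -3.2344e+6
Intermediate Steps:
sqrt((636 + E)**2 + 708361) - 3235321 = sqrt((636 - 289)**2 + 708361) - 3235321 = sqrt(347**2 + 708361) - 3235321 = sqrt(120409 + 708361) - 3235321 = sqrt(828770) - 3235321 = -3235321 + sqrt(828770)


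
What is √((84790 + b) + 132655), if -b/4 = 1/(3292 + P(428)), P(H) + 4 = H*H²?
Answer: √83546542700216742990/19601510 ≈ 466.31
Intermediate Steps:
P(H) = -4 + H³ (P(H) = -4 + H*H² = -4 + H³)
b = -1/19601510 (b = -4/(3292 + (-4 + 428³)) = -4/(3292 + (-4 + 78402752)) = -4/(3292 + 78402748) = -4/78406040 = -4*1/78406040 = -1/19601510 ≈ -5.1016e-8)
√((84790 + b) + 132655) = √((84790 - 1/19601510) + 132655) = √(1662012032899/19601510 + 132655) = √(4262250341949/19601510) = √83546542700216742990/19601510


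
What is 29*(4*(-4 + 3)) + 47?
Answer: -69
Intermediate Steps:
29*(4*(-4 + 3)) + 47 = 29*(4*(-1)) + 47 = 29*(-4) + 47 = -116 + 47 = -69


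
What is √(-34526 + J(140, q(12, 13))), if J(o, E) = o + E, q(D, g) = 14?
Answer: 2*I*√8593 ≈ 185.4*I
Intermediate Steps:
J(o, E) = E + o
√(-34526 + J(140, q(12, 13))) = √(-34526 + (14 + 140)) = √(-34526 + 154) = √(-34372) = 2*I*√8593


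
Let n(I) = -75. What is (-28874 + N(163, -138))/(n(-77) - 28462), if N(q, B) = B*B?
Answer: 9830/28537 ≈ 0.34447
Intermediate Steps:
N(q, B) = B²
(-28874 + N(163, -138))/(n(-77) - 28462) = (-28874 + (-138)²)/(-75 - 28462) = (-28874 + 19044)/(-28537) = -9830*(-1/28537) = 9830/28537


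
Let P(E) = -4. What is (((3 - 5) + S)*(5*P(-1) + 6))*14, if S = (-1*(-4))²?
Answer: -2744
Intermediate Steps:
S = 16 (S = 4² = 16)
(((3 - 5) + S)*(5*P(-1) + 6))*14 = (((3 - 5) + 16)*(5*(-4) + 6))*14 = ((-2 + 16)*(-20 + 6))*14 = (14*(-14))*14 = -196*14 = -2744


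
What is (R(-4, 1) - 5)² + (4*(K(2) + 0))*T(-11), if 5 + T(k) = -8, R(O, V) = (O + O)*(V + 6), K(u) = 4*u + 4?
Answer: 3097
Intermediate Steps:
K(u) = 4 + 4*u
R(O, V) = 2*O*(6 + V) (R(O, V) = (2*O)*(6 + V) = 2*O*(6 + V))
T(k) = -13 (T(k) = -5 - 8 = -13)
(R(-4, 1) - 5)² + (4*(K(2) + 0))*T(-11) = (2*(-4)*(6 + 1) - 5)² + (4*((4 + 4*2) + 0))*(-13) = (2*(-4)*7 - 5)² + (4*((4 + 8) + 0))*(-13) = (-56 - 5)² + (4*(12 + 0))*(-13) = (-61)² + (4*12)*(-13) = 3721 + 48*(-13) = 3721 - 624 = 3097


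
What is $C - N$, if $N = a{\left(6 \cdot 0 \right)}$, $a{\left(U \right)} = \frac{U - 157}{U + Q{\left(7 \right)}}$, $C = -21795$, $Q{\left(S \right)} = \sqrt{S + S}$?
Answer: $-21795 + \frac{157 \sqrt{14}}{14} \approx -21753.0$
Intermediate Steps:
$Q{\left(S \right)} = \sqrt{2} \sqrt{S}$ ($Q{\left(S \right)} = \sqrt{2 S} = \sqrt{2} \sqrt{S}$)
$a{\left(U \right)} = \frac{-157 + U}{U + \sqrt{14}}$ ($a{\left(U \right)} = \frac{U - 157}{U + \sqrt{2} \sqrt{7}} = \frac{-157 + U}{U + \sqrt{14}}$)
$N = - \frac{157 \sqrt{14}}{14}$ ($N = \frac{-157 + 6 \cdot 0}{6 \cdot 0 + \sqrt{14}} = \frac{-157 + 0}{0 + \sqrt{14}} = \frac{1}{\sqrt{14}} \left(-157\right) = \frac{\sqrt{14}}{14} \left(-157\right) = - \frac{157 \sqrt{14}}{14} \approx -41.96$)
$C - N = -21795 - - \frac{157 \sqrt{14}}{14} = -21795 + \frac{157 \sqrt{14}}{14}$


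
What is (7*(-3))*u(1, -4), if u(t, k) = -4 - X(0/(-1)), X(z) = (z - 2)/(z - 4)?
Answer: 189/2 ≈ 94.500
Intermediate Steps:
X(z) = (-2 + z)/(-4 + z)
u(t, k) = -9/2 (u(t, k) = -4 - (-2 + 0/(-1))/(-4 + 0/(-1)) = -4 - (-2 + 0*(-1))/(-4 + 0*(-1)) = -4 - (-2 + 0)/(-4 + 0) = -4 - (-2)/(-4) = -4 - (-1)*(-2)/4 = -4 - 1*½ = -4 - ½ = -9/2)
(7*(-3))*u(1, -4) = (7*(-3))*(-9/2) = -21*(-9/2) = 189/2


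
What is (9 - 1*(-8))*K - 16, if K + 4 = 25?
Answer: 341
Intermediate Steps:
K = 21 (K = -4 + 25 = 21)
(9 - 1*(-8))*K - 16 = (9 - 1*(-8))*21 - 16 = (9 + 8)*21 - 16 = 17*21 - 16 = 357 - 16 = 341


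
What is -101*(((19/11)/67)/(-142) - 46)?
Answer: 486224403/104654 ≈ 4646.0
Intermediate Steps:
-101*(((19/11)/67)/(-142) - 46) = -101*(((19*(1/11))*(1/67))*(-1/142) - 46) = -101*(((19/11)*(1/67))*(-1/142) - 46) = -101*((19/737)*(-1/142) - 46) = -101*(-19/104654 - 46) = -101*(-4814103/104654) = 486224403/104654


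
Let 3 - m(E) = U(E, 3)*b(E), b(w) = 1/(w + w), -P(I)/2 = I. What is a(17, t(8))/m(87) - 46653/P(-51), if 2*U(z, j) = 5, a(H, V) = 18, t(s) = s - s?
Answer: -15944513/35326 ≈ -451.35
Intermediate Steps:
t(s) = 0
P(I) = -2*I
U(z, j) = 5/2 (U(z, j) = (½)*5 = 5/2)
b(w) = 1/(2*w)
m(E) = 3 - 5/(4*E) (m(E) = 3 - 5*1/(2*E)/2 = 3 - 5/(4*E))
a(17, t(8))/m(87) - 46653/P(-51) = 18/(3 - 5/4/87) - 46653/((-2*(-51))) = 18/(3 - 5/4*1/87) - 46653/102 = 18/(3 - 5/348) - 46653*1/102 = 18/(1039/348) - 15551/34 = 18*(348/1039) - 15551/34 = 6264/1039 - 15551/34 = -15944513/35326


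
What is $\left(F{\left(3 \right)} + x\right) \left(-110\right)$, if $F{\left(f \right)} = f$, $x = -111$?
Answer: $11880$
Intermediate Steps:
$\left(F{\left(3 \right)} + x\right) \left(-110\right) = \left(3 - 111\right) \left(-110\right) = \left(-108\right) \left(-110\right) = 11880$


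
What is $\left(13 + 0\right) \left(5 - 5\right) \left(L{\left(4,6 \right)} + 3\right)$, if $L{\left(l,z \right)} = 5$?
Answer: $0$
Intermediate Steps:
$\left(13 + 0\right) \left(5 - 5\right) \left(L{\left(4,6 \right)} + 3\right) = \left(13 + 0\right) \left(5 - 5\right) \left(5 + 3\right) = 13 \cdot 0 \cdot 8 = 13 \cdot 0 = 0$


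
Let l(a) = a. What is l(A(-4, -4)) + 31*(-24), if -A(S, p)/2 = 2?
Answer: -748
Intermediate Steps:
A(S, p) = -4 (A(S, p) = -2*2 = -4)
l(A(-4, -4)) + 31*(-24) = -4 + 31*(-24) = -4 - 744 = -748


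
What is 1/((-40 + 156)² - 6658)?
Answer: 1/6798 ≈ 0.00014710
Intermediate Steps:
1/((-40 + 156)² - 6658) = 1/(116² - 6658) = 1/(13456 - 6658) = 1/6798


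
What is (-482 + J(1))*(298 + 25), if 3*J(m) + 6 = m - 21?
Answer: -475456/3 ≈ -1.5849e+5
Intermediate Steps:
J(m) = -9 + m/3 (J(m) = -2 + (m - 21)/3 = -2 + (-21 + m)/3 = -2 + (-7 + m/3) = -9 + m/3)
(-482 + J(1))*(298 + 25) = (-482 + (-9 + (1/3)*1))*(298 + 25) = (-482 + (-9 + 1/3))*323 = (-482 - 26/3)*323 = -1472/3*323 = -475456/3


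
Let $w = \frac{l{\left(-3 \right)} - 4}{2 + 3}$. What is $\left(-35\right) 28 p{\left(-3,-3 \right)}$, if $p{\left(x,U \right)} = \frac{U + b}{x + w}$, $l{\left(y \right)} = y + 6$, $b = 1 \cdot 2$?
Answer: $- \frac{1225}{4} \approx -306.25$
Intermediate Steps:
$b = 2$
$l{\left(y \right)} = 6 + y$
$w = - \frac{1}{5}$ ($w = \frac{\left(6 - 3\right) - 4}{2 + 3} = \frac{3 - 4}{5} = \left(-1\right) \frac{1}{5} = - \frac{1}{5} \approx -0.2$)
$p{\left(x,U \right)} = \frac{2 + U}{- \frac{1}{5} + x}$ ($p{\left(x,U \right)} = \frac{U + 2}{x - \frac{1}{5}} = \frac{2 + U}{- \frac{1}{5} + x}$)
$\left(-35\right) 28 p{\left(-3,-3 \right)} = \left(-35\right) 28 \frac{5 \left(2 - 3\right)}{-1 + 5 \left(-3\right)} = - 980 \cdot 5 \frac{1}{-1 - 15} \left(-1\right) = - 980 \cdot 5 \frac{1}{-16} \left(-1\right) = - 980 \cdot 5 \left(- \frac{1}{16}\right) \left(-1\right) = \left(-980\right) \frac{5}{16} = - \frac{1225}{4}$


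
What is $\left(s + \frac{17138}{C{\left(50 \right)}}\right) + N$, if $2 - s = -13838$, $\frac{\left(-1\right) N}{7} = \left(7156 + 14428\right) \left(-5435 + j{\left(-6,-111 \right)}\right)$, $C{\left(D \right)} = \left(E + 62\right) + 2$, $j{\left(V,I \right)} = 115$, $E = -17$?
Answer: $\frac{37778711138}{47} \approx 8.038 \cdot 10^{8}$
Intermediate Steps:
$C{\left(D \right)} = 47$ ($C{\left(D \right)} = \left(-17 + 62\right) + 2 = 45 + 2 = 47$)
$N = 803788160$ ($N = - 7 \left(7156 + 14428\right) \left(-5435 + 115\right) = - 7 \cdot 21584 \left(-5320\right) = \left(-7\right) \left(-114826880\right) = 803788160$)
$s = 13840$ ($s = 2 - -13838 = 2 + 13838 = 13840$)
$\left(s + \frac{17138}{C{\left(50 \right)}}\right) + N = \left(13840 + \frac{17138}{47}\right) + 803788160 = \frac{667618}{47} + 803788160 = \frac{37778711138}{47}$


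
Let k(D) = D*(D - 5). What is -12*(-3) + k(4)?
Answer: 32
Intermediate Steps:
k(D) = D*(-5 + D)
-12*(-3) + k(4) = -12*(-3) + 4*(-5 + 4) = 36 + 4*(-1) = 36 - 4 = 32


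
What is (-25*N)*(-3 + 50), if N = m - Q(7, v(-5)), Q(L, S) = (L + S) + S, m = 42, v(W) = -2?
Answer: -45825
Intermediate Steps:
Q(L, S) = L + 2*S
N = 39 (N = 42 - (7 + 2*(-2)) = 42 - (7 - 4) = 42 - 1*3 = 42 - 3 = 39)
(-25*N)*(-3 + 50) = (-25*39)*(-3 + 50) = -975*47 = -45825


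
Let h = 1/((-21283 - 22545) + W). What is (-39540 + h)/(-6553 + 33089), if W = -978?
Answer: -1771629241/1188972016 ≈ -1.4901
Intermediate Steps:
h = -1/44806 (h = 1/((-21283 - 22545) - 978) = 1/(-43828 - 978) = 1/(-44806) = -1/44806 ≈ -2.2318e-5)
(-39540 + h)/(-6553 + 33089) = (-39540 - 1/44806)/(-6553 + 33089) = -1771629241/44806/26536 = -1771629241/44806*1/26536 = -1771629241/1188972016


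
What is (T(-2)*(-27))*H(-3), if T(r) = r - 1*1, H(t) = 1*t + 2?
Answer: -81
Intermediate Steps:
H(t) = 2 + t (H(t) = t + 2 = 2 + t)
T(r) = -1 + r (T(r) = r - 1 = -1 + r)
(T(-2)*(-27))*H(-3) = ((-1 - 2)*(-27))*(2 - 3) = -3*(-27)*(-1) = 81*(-1) = -81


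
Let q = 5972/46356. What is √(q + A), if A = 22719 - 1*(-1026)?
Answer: √3189087651522/11589 ≈ 154.09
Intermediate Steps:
A = 23745 (A = 22719 + 1026 = 23745)
q = 1493/11589 (q = 5972*(1/46356) = 1493/11589 ≈ 0.12883)
√(q + A) = √(1493/11589 + 23745) = √(275182298/11589) = √3189087651522/11589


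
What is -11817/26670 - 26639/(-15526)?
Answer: 6273707/4929505 ≈ 1.2727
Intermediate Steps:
-11817/26670 - 26639/(-15526) = -11817*1/26670 - 26639*(-1/15526) = -3939/8890 + 26639/15526 = 6273707/4929505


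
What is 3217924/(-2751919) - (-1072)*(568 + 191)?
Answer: 2239090172588/2751919 ≈ 8.1365e+5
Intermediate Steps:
3217924/(-2751919) - (-1072)*(568 + 191) = 3217924*(-1/2751919) - (-1072)*759 = -3217924/2751919 - 1*(-813648) = -3217924/2751919 + 813648 = 2239090172588/2751919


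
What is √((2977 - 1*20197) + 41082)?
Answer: √23862 ≈ 154.47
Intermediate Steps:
√((2977 - 1*20197) + 41082) = √((2977 - 20197) + 41082) = √(-17220 + 41082) = √23862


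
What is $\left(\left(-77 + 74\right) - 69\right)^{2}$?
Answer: $5184$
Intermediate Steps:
$\left(\left(-77 + 74\right) - 69\right)^{2} = \left(-3 - 69\right)^{2} = \left(-72\right)^{2} = 5184$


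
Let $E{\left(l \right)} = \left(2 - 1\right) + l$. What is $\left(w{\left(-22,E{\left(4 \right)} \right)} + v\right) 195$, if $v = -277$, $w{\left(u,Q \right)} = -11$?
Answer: $-56160$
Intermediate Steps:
$E{\left(l \right)} = 1 + l$
$\left(w{\left(-22,E{\left(4 \right)} \right)} + v\right) 195 = \left(-11 - 277\right) 195 = \left(-288\right) 195 = -56160$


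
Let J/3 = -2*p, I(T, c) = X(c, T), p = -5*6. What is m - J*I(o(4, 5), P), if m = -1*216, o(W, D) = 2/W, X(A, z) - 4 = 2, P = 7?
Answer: -1296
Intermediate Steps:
X(A, z) = 6 (X(A, z) = 4 + 2 = 6)
p = -30
m = -216
I(T, c) = 6
J = 180 (J = 3*(-2*(-30)) = 3*60 = 180)
m - J*I(o(4, 5), P) = -216 - 180*6 = -216 - 1*1080 = -216 - 1080 = -1296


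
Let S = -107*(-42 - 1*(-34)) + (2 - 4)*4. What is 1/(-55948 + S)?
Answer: -1/55100 ≈ -1.8149e-5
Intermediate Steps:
S = 848 (S = -107*(-42 + 34) - 2*4 = -107*(-8) - 8 = 856 - 8 = 848)
1/(-55948 + S) = 1/(-55948 + 848) = 1/(-55100) = -1/55100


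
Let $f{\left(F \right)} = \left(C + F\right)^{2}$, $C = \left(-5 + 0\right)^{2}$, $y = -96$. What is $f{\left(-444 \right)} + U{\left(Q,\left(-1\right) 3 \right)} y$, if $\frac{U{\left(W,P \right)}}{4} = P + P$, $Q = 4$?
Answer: $177865$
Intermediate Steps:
$C = 25$ ($C = \left(-5\right)^{2} = 25$)
$U{\left(W,P \right)} = 8 P$ ($U{\left(W,P \right)} = 4 \left(P + P\right) = 4 \cdot 2 P = 8 P$)
$f{\left(F \right)} = \left(25 + F\right)^{2}$
$f{\left(-444 \right)} + U{\left(Q,\left(-1\right) 3 \right)} y = \left(25 - 444\right)^{2} + 8 \left(\left(-1\right) 3\right) \left(-96\right) = \left(-419\right)^{2} + 8 \left(-3\right) \left(-96\right) = 175561 - -2304 = 175561 + 2304 = 177865$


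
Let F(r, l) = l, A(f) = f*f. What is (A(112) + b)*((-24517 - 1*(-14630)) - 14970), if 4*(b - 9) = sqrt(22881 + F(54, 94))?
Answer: -312029921 - 124285*sqrt(919)/4 ≈ -3.1297e+8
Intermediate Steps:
A(f) = f**2
b = 9 + 5*sqrt(919)/4 (b = 9 + sqrt(22881 + 94)/4 = 9 + sqrt(22975)/4 = 9 + (5*sqrt(919))/4 = 9 + 5*sqrt(919)/4 ≈ 46.894)
(A(112) + b)*((-24517 - 1*(-14630)) - 14970) = (112**2 + (9 + 5*sqrt(919)/4))*((-24517 - 1*(-14630)) - 14970) = (12544 + (9 + 5*sqrt(919)/4))*((-24517 + 14630) - 14970) = (12553 + 5*sqrt(919)/4)*(-9887 - 14970) = (12553 + 5*sqrt(919)/4)*(-24857) = -312029921 - 124285*sqrt(919)/4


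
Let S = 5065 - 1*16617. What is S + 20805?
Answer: 9253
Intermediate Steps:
S = -11552 (S = 5065 - 16617 = -11552)
S + 20805 = -11552 + 20805 = 9253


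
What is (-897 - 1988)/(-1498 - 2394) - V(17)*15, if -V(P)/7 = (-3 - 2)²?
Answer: 10219385/3892 ≈ 2625.7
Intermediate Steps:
V(P) = -175 (V(P) = -7*(-3 - 2)² = -7*(-5)² = -7*25 = -175)
(-897 - 1988)/(-1498 - 2394) - V(17)*15 = (-897 - 1988)/(-1498 - 2394) - (-175)*15 = -2885/(-3892) - 1*(-2625) = -2885*(-1/3892) + 2625 = 2885/3892 + 2625 = 10219385/3892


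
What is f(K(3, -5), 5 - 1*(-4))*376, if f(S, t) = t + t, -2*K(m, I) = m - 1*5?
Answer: 6768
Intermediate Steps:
K(m, I) = 5/2 - m/2 (K(m, I) = -(m - 1*5)/2 = -(m - 5)/2 = -(-5 + m)/2 = 5/2 - m/2)
f(S, t) = 2*t
f(K(3, -5), 5 - 1*(-4))*376 = (2*(5 - 1*(-4)))*376 = (2*(5 + 4))*376 = (2*9)*376 = 18*376 = 6768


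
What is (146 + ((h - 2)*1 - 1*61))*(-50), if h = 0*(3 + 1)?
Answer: -4150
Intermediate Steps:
h = 0 (h = 0*4 = 0)
(146 + ((h - 2)*1 - 1*61))*(-50) = (146 + ((0 - 2)*1 - 1*61))*(-50) = (146 + (-2*1 - 61))*(-50) = (146 + (-2 - 61))*(-50) = (146 - 63)*(-50) = 83*(-50) = -4150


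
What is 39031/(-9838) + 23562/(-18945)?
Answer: -107916139/20708990 ≈ -5.2111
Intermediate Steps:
39031/(-9838) + 23562/(-18945) = 39031*(-1/9838) + 23562*(-1/18945) = -39031/9838 - 2618/2105 = -107916139/20708990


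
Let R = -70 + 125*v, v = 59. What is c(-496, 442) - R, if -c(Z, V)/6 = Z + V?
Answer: -6981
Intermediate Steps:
c(Z, V) = -6*V - 6*Z (c(Z, V) = -6*(Z + V) = -6*(V + Z) = -6*V - 6*Z)
R = 7305 (R = -70 + 125*59 = -70 + 7375 = 7305)
c(-496, 442) - R = (-6*442 - 6*(-496)) - 1*7305 = (-2652 + 2976) - 7305 = 324 - 7305 = -6981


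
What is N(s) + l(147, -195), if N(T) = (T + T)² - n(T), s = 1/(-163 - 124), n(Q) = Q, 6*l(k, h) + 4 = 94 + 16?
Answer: 4366430/247107 ≈ 17.670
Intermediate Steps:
l(k, h) = 53/3 (l(k, h) = -⅔ + (94 + 16)/6 = -⅔ + (⅙)*110 = -⅔ + 55/3 = 53/3)
s = -1/287 (s = 1/(-287) = -1/287 ≈ -0.0034843)
N(T) = -T + 4*T² (N(T) = (T + T)² - T = (2*T)² - T = 4*T² - T = -T + 4*T²)
N(s) + l(147, -195) = -(-1 + 4*(-1/287))/287 + 53/3 = -(-1 - 4/287)/287 + 53/3 = -1/287*(-291/287) + 53/3 = 291/82369 + 53/3 = 4366430/247107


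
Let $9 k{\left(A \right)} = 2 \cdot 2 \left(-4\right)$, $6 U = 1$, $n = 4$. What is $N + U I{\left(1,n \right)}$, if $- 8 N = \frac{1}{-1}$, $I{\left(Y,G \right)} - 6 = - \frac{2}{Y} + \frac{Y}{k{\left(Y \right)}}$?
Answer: $\frac{67}{96} \approx 0.69792$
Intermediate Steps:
$U = \frac{1}{6}$ ($U = \frac{1}{6} \cdot 1 = \frac{1}{6} \approx 0.16667$)
$k{\left(A \right)} = - \frac{16}{9}$ ($k{\left(A \right)} = \frac{2 \cdot 2 \left(-4\right)}{9} = \frac{4 \left(-4\right)}{9} = \frac{1}{9} \left(-16\right) = - \frac{16}{9}$)
$I{\left(Y,G \right)} = 6 - \frac{2}{Y} - \frac{9 Y}{16}$ ($I{\left(Y,G \right)} = 6 + \left(- \frac{2}{Y} + \frac{Y}{- \frac{16}{9}}\right) = 6 + \left(- \frac{2}{Y} + Y \left(- \frac{9}{16}\right)\right) = 6 - \left(\frac{2}{Y} + \frac{9 Y}{16}\right) = 6 - \frac{2}{Y} - \frac{9 Y}{16}$)
$N = \frac{1}{8}$ ($N = - \frac{1}{8 \left(-1\right)} = \left(- \frac{1}{8}\right) \left(-1\right) = \frac{1}{8} \approx 0.125$)
$N + U I{\left(1,n \right)} = \frac{1}{8} + \frac{6 - \frac{2}{1} - \frac{9}{16}}{6} = \frac{1}{8} + \frac{6 - 2 - \frac{9}{16}}{6} = \frac{1}{8} + \frac{1}{6} \cdot \frac{55}{16} = \frac{1}{8} + \frac{55}{96} = \frac{67}{96}$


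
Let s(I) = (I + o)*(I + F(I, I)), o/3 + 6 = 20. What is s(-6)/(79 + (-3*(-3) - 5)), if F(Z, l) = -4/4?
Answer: -252/83 ≈ -3.0361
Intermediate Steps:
o = 42 (o = -18 + 3*20 = -18 + 60 = 42)
F(Z, l) = -1 (F(Z, l) = -4*1/4 = -1)
s(I) = (-1 + I)*(42 + I) (s(I) = (I + 42)*(I - 1) = (42 + I)*(-1 + I) = (-1 + I)*(42 + I))
s(-6)/(79 + (-3*(-3) - 5)) = (-42 + (-6)**2 + 41*(-6))/(79 + (-3*(-3) - 5)) = (-42 + 36 - 246)/(79 + (9 - 5)) = -252/(79 + 4) = -252/83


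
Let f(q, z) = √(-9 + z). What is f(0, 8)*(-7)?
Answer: -7*I ≈ -7.0*I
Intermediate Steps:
f(0, 8)*(-7) = √(-9 + 8)*(-7) = √(-1)*(-7) = I*(-7) = -7*I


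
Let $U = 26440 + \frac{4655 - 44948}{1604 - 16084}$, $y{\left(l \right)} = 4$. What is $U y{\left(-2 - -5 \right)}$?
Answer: $\frac{382891493}{3620} \approx 1.0577 \cdot 10^{5}$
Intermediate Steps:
$U = \frac{382891493}{14480}$ ($U = 26440 - \frac{40293}{-14480} = 26440 - - \frac{40293}{14480} = 26440 + \frac{40293}{14480} = \frac{382891493}{14480} \approx 26443.0$)
$U y{\left(-2 - -5 \right)} = \frac{382891493}{14480} \cdot 4 = \frac{382891493}{3620}$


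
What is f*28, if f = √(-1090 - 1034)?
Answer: 168*I*√59 ≈ 1290.4*I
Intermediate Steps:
f = 6*I*√59 (f = √(-2124) = 6*I*√59 ≈ 46.087*I)
f*28 = (6*I*√59)*28 = 168*I*√59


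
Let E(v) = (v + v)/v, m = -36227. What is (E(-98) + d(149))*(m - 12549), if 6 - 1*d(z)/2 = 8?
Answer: 97552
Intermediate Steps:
d(z) = -4 (d(z) = 12 - 2*8 = 12 - 16 = -4)
E(v) = 2 (E(v) = (2*v)/v = 2)
(E(-98) + d(149))*(m - 12549) = (2 - 4)*(-36227 - 12549) = -2*(-48776) = 97552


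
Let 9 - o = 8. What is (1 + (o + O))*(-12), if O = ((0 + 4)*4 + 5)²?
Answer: -5316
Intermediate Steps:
o = 1 (o = 9 - 1*8 = 9 - 8 = 1)
O = 441 (O = (4*4 + 5)² = (16 + 5)² = 21² = 441)
(1 + (o + O))*(-12) = (1 + (1 + 441))*(-12) = (1 + 442)*(-12) = 443*(-12) = -5316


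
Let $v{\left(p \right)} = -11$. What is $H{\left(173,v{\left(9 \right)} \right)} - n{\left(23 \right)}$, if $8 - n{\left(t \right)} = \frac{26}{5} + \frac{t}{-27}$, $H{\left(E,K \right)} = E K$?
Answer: $- \frac{257398}{135} \approx -1906.7$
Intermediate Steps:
$n{\left(t \right)} = \frac{14}{5} + \frac{t}{27}$ ($n{\left(t \right)} = 8 - \left(\frac{26}{5} + \frac{t}{-27}\right) = 8 - \left(26 \cdot \frac{1}{5} + t \left(- \frac{1}{27}\right)\right) = 8 - \left(\frac{26}{5} - \frac{t}{27}\right) = 8 + \left(- \frac{26}{5} + \frac{t}{27}\right) = \frac{14}{5} + \frac{t}{27}$)
$H{\left(173,v{\left(9 \right)} \right)} - n{\left(23 \right)} = 173 \left(-11\right) - \left(\frac{14}{5} + \frac{1}{27} \cdot 23\right) = -1903 - \left(\frac{14}{5} + \frac{23}{27}\right) = -1903 - \frac{493}{135} = - \frac{257398}{135}$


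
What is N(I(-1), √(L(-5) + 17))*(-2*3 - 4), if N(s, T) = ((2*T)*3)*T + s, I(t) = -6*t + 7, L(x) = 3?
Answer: -1330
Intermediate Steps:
I(t) = 7 - 6*t
N(s, T) = s + 6*T² (N(s, T) = (6*T)*T + s = 6*T² + s = s + 6*T²)
N(I(-1), √(L(-5) + 17))*(-2*3 - 4) = ((7 - 6*(-1)) + 6*(√(3 + 17))²)*(-2*3 - 4) = ((7 + 6) + 6*(√20)²)*(-6 - 4) = (13 + 6*(2*√5)²)*(-10) = (13 + 6*20)*(-10) = (13 + 120)*(-10) = 133*(-10) = -1330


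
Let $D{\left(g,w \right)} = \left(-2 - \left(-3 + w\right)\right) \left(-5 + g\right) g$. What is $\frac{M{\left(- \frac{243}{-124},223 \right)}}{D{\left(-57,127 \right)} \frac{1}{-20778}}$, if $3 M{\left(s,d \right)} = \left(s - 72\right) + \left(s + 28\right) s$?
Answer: $- \frac{9575195}{54338784} \approx -0.17621$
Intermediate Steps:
$M{\left(s,d \right)} = -24 + \frac{s}{3} + \frac{s \left(28 + s\right)}{3}$ ($M{\left(s,d \right)} = \frac{\left(s - 72\right) + \left(s + 28\right) s}{3} = \frac{\left(-72 + s\right) + \left(28 + s\right) s}{3} = \frac{\left(-72 + s\right) + s \left(28 + s\right)}{3} = \frac{-72 + s + s \left(28 + s\right)}{3} = -24 + \frac{s}{3} + \frac{s \left(28 + s\right)}{3}$)
$D{\left(g,w \right)} = g \left(1 - w\right) \left(-5 + g\right)$ ($D{\left(g,w \right)} = \left(1 - w\right) \left(-5 + g\right) g = g \left(1 - w\right) \left(-5 + g\right)$)
$\frac{M{\left(- \frac{243}{-124},223 \right)}}{D{\left(-57,127 \right)} \frac{1}{-20778}} = \frac{-24 + \frac{\left(- \frac{243}{-124}\right)^{2}}{3} + \frac{29 \left(- \frac{243}{-124}\right)}{3}}{- 57 \left(-5 - 57 + 5 \cdot 127 - \left(-57\right) 127\right) \frac{1}{-20778}} = \frac{-24 + \frac{\left(\left(-243\right) \left(- \frac{1}{124}\right)\right)^{2}}{3} + \frac{29 \left(\left(-243\right) \left(- \frac{1}{124}\right)\right)}{3}}{- 57 \left(-5 - 57 + 635 + 7239\right) \left(- \frac{1}{20778}\right)} = \frac{-24 + \frac{\left(\frac{243}{124}\right)^{2}}{3} + \frac{29}{3} \cdot \frac{243}{124}}{\left(-57\right) 7812 \left(- \frac{1}{20778}\right)} = \frac{-24 + \frac{1}{3} \cdot \frac{59049}{15376} + \frac{2349}{124}}{\left(-445284\right) \left(- \frac{1}{20778}\right)} = \frac{-24 + \frac{19683}{15376} + \frac{2349}{124}}{\frac{74214}{3463}} = \left(- \frac{58065}{15376}\right) \frac{3463}{74214} = - \frac{9575195}{54338784}$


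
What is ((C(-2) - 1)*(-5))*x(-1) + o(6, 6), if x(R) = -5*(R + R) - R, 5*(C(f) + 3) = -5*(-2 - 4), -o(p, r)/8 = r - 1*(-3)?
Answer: -182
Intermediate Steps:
o(p, r) = -24 - 8*r (o(p, r) = -8*(r - 1*(-3)) = -8*(r + 3) = -8*(3 + r) = -24 - 8*r)
C(f) = 3 (C(f) = -3 + (-5*(-2 - 4))/5 = -3 + (-5*(-6))/5 = -3 + (1/5)*30 = -3 + 6 = 3)
x(R) = -11*R (x(R) = -10*R - R = -11*R)
((C(-2) - 1)*(-5))*x(-1) + o(6, 6) = ((3 - 1)*(-5))*(-11*(-1)) + (-24 - 8*6) = (2*(-5))*11 + (-24 - 48) = -10*11 - 72 = -110 - 72 = -182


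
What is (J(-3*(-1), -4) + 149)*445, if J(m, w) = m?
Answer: 67640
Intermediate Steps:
(J(-3*(-1), -4) + 149)*445 = (-3*(-1) + 149)*445 = (3 + 149)*445 = 152*445 = 67640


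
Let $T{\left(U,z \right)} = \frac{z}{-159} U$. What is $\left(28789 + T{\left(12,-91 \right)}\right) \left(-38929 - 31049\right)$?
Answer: $- \frac{106799094018}{53} \approx -2.0151 \cdot 10^{9}$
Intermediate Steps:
$T{\left(U,z \right)} = - \frac{U z}{159}$ ($T{\left(U,z \right)} = z \left(- \frac{1}{159}\right) U = - \frac{z}{159} U = - \frac{U z}{159}$)
$\left(28789 + T{\left(12,-91 \right)}\right) \left(-38929 - 31049\right) = \left(28789 - \frac{4}{53} \left(-91\right)\right) \left(-38929 - 31049\right) = \left(28789 + \frac{364}{53}\right) \left(-69978\right) = \frac{1526181}{53} \left(-69978\right) = - \frac{106799094018}{53}$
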